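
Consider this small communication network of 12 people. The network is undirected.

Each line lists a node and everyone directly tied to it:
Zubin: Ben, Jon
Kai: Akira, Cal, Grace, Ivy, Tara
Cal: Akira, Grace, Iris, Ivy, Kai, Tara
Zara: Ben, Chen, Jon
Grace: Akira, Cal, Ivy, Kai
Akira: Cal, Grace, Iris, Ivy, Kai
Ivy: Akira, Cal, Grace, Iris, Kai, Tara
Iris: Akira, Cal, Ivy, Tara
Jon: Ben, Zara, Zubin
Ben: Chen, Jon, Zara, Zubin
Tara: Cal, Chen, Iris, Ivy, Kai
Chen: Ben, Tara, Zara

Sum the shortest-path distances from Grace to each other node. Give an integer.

29

Distances from Grace: Akira:1, Ben:4, Cal:1, Chen:3, Iris:2, Ivy:1, Jon:5, Kai:1, Tara:2, Zara:4, Zubin:5.
Sum = 1 + 4 + 1 + 3 + 2 + 1 + 5 + 1 + 2 + 4 + 5 = 29.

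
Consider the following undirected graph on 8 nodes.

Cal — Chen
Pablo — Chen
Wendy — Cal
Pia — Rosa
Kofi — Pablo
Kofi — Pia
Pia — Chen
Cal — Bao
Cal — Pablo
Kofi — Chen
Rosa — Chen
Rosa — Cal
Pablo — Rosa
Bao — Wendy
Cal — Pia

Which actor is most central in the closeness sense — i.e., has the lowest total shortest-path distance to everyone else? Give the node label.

Farness (sum of distances to all others) for each node — Bao:13, Cal:8, Chen:9, Kofi:13, Pablo:10, Pia:10, Rosa:10, Wendy:13.
The smallest farness is 8, for Cal, so Cal has the highest closeness.

Cal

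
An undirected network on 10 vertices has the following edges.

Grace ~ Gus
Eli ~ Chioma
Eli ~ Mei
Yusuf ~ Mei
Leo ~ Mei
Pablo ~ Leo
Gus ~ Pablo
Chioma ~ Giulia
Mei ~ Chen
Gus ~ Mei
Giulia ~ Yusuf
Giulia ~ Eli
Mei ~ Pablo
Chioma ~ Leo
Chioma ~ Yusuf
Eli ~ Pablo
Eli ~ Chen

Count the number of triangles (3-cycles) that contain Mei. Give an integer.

Mei's neighbors: Chen, Eli, Gus, Leo, Pablo, and Yusuf.
Neighbor pairs that are themselves tied: Mei–Chen–Eli; Mei–Eli–Pablo; Mei–Gus–Pablo; Mei–Leo–Pablo. Each forms one triangle with Mei, for 4 in total.

4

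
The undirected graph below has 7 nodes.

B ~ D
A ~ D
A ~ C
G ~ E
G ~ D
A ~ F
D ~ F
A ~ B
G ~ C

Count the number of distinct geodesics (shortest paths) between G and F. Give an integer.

1

The shortest distance is 2, and the only length-2 path is G–D–F. So there is exactly 1 shortest path.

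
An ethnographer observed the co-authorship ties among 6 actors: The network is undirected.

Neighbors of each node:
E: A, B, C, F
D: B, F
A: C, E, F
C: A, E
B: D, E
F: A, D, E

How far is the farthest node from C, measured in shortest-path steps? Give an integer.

Distances from C: A:1, B:2, D:3, E:1, F:2.
The largest is 3 (to D), so the eccentricity of C is 3.

3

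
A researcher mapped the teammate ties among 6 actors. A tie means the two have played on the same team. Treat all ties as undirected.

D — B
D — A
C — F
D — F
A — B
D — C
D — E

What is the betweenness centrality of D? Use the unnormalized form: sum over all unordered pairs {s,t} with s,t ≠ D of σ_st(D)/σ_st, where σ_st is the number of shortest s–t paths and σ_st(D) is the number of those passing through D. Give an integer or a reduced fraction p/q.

Pairs whose geodesics pass through D — B–E: 1; B–C: 1; B–F: 1; E–C: 1; E–F: 1; E–A: 1; C–A: 1; F–A: 1.
All other pairs contribute 0.
Summing the contributions gives betweenness(D) = 8.

8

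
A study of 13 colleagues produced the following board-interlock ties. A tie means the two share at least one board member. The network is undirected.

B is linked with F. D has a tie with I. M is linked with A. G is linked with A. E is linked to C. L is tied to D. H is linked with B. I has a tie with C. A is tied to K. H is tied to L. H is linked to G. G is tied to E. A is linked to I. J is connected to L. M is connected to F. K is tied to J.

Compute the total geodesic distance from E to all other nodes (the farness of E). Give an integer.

Distances from E: A:2, B:3, C:1, D:3, F:4, G:1, H:2, I:2, J:4, K:3, L:3, M:3.
Sum = 2 + 3 + 1 + 3 + 4 + 1 + 2 + 2 + 4 + 3 + 3 + 3 = 31.

31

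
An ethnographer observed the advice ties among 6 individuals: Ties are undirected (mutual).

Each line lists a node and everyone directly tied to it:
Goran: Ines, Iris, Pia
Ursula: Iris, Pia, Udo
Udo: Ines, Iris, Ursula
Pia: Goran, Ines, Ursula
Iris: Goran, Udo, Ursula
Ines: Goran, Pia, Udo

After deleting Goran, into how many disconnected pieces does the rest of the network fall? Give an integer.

Goran's neighbors (Ines, Iris, and Pia) remain reachable from one another through other ties, so the rest of the network stays in one piece.

1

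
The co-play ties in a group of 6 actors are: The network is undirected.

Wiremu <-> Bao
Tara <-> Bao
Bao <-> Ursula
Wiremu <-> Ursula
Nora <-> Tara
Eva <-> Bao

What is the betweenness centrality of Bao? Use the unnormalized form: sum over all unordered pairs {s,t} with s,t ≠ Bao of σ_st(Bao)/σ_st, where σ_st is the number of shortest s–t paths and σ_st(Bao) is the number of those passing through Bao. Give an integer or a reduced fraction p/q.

8

Pairs whose geodesics pass through Bao — Ursula–Tara: 1; Ursula–Nora: 1; Ursula–Eva: 1; Tara–Wiremu: 1; Tara–Eva: 1; Wiremu–Nora: 1; Wiremu–Eva: 1; Nora–Eva: 1.
All other pairs contribute 0.
Summing the contributions gives betweenness(Bao) = 8.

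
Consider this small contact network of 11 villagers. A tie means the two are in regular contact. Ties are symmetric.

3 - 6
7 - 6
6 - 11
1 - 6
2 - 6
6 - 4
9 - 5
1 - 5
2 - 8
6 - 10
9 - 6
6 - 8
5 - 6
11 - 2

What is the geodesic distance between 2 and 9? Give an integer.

2

One shortest route is 2 – 6 – 9, which uses 2 edges, and 2 and 9 are not directly tied, so nothing shorter exists. So d(2,9) = 2.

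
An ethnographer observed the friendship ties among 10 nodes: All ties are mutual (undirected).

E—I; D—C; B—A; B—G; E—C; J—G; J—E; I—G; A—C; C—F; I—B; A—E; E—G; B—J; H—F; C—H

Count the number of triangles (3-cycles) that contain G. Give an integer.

G's neighbors: B, E, I, and J.
Neighbor pairs that are themselves tied: G–B–I; G–B–J; G–E–I; G–E–J. Each forms one triangle with G, for 4 in total.

4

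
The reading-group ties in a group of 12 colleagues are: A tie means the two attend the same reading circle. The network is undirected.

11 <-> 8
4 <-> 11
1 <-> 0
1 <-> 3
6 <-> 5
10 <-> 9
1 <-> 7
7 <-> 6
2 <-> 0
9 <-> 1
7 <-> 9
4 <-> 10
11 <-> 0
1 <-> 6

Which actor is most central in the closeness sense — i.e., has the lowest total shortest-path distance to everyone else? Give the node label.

Farness (sum of distances to all others) for each node — 0:21, 1:19, 2:31, 3:29, 4:30, 5:36, 6:26, 7:24, 8:35, 9:24, 10:28, 11:25.
The smallest farness is 19, for 1, so 1 has the highest closeness.

1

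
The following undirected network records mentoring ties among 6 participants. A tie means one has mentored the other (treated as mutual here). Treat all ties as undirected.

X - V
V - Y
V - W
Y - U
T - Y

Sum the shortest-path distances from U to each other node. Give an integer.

Distances from U: T:2, V:2, W:3, X:3, Y:1.
Sum = 2 + 2 + 3 + 3 + 1 = 11.

11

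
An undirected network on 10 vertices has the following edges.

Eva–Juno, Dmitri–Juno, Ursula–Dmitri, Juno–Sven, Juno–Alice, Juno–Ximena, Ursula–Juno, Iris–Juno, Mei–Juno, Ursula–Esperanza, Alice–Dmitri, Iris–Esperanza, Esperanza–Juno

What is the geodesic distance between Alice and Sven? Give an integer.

2

One shortest route is Alice – Juno – Sven, which uses 2 edges, and Alice and Sven are not directly tied, so nothing shorter exists. So d(Alice,Sven) = 2.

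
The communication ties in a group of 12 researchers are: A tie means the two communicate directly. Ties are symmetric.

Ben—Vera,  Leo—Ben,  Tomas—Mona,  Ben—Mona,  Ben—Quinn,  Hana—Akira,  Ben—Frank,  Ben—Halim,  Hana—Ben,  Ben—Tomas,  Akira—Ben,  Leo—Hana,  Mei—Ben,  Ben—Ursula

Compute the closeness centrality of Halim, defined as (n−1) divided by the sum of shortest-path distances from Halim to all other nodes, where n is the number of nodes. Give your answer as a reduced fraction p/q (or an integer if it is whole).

11/21

Distances from Halim: Akira:2, Ben:1, Frank:2, Hana:2, Leo:2, Mei:2, Mona:2, Quinn:2, Tomas:2, Ursula:2, Vera:2. Sum = 21.
n = 12, so closeness = 11/21.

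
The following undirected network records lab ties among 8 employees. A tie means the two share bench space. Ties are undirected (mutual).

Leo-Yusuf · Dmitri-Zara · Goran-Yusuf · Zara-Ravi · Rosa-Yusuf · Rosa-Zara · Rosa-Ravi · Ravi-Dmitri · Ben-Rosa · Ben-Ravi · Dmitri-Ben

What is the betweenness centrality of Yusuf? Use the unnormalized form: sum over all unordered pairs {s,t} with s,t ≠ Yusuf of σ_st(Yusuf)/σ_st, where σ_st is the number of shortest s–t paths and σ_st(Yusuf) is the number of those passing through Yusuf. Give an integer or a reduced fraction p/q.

Pairs whose geodesics pass through Yusuf — Ravi–Goran: 1; Ravi–Leo: 1; Dmitri–Goran: 3/3; Dmitri–Leo: 3/3; Rosa–Goran: 1; Rosa–Leo: 1; Zara–Goran: 1; Zara–Leo: 1; Ben–Goran: 1; Ben–Leo: 1; Goran–Leo: 1.
All other pairs contribute 0.
Summing the contributions gives betweenness(Yusuf) = 11.

11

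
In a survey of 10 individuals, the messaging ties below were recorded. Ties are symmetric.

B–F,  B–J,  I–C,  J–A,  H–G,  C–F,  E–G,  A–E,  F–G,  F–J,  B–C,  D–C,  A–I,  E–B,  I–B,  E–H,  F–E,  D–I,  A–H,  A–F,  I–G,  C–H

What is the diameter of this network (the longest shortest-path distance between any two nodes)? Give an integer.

3

Eccentricity of each node (its greatest distance to any other): A:2, B:2, C:2, D:3, E:3, F:2, G:2, H:2, I:2, J:3.
The maximum eccentricity is 3, realized for instance by the pair J–D via J – B – I – D. So the diameter is 3.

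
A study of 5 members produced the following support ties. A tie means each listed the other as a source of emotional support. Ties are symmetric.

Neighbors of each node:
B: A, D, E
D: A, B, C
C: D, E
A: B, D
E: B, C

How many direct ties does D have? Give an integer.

D is directly tied to A, B, and C. That is 3 neighbors, so the degree of D is 3.

3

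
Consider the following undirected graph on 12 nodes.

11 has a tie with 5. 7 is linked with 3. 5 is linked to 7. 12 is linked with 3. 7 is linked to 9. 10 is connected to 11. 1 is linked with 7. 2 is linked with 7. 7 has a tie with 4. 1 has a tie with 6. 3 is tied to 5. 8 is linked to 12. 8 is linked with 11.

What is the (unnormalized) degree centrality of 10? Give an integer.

1

10 is directly tied to 11. That is 1 neighbor, so the degree of 10 is 1.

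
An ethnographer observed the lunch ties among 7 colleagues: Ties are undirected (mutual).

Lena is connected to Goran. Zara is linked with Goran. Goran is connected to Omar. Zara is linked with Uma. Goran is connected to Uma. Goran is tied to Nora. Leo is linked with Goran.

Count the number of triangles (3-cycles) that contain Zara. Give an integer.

1

Zara's neighbors: Goran and Uma.
Neighbor pairs that are themselves tied: Zara–Goran–Uma. Each forms one triangle with Zara, for 1 in total.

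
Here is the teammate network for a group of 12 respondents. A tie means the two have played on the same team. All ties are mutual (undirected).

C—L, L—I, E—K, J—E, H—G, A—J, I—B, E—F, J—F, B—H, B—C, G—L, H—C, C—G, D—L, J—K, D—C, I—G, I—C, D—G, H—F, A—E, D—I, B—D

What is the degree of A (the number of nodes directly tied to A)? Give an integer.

A is directly tied to E and J. That is 2 neighbors, so the degree of A is 2.

2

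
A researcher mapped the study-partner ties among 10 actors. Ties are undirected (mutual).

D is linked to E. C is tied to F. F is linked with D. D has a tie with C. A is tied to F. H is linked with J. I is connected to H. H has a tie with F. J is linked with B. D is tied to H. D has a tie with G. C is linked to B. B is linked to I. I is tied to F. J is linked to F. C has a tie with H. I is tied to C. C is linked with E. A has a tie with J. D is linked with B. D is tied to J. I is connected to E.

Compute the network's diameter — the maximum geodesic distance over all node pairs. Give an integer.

3

Eccentricity of each node (its greatest distance to any other): A:3, B:2, C:2, D:2, E:3, F:2, G:3, H:2, I:3, J:2.
The maximum eccentricity is 3, realized for instance by the pair I–G via I – B – D – G. So the diameter is 3.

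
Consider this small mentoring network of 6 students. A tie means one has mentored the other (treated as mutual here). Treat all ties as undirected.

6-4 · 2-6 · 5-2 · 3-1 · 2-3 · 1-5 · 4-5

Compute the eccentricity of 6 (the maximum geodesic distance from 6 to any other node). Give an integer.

Distances from 6: 1:3, 2:1, 3:2, 4:1, 5:2.
The largest is 3 (to 1), so the eccentricity of 6 is 3.

3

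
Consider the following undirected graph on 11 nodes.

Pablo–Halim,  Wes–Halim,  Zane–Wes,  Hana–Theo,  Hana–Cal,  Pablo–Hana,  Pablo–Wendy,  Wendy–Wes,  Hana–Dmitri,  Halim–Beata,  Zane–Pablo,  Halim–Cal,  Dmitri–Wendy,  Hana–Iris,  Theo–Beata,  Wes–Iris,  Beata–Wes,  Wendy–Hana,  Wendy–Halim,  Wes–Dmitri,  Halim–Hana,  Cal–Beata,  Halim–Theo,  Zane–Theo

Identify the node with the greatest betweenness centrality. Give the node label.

Hana

Unnormalized betweenness of each node: Beata:61/42, Cal:1/3, Dmitri:1/4, Halim:491/84, Hana:137/14, Iris:1/4, Pablo:34/21, Theo:44/21, Wendy:17/12, Wes:167/21, Zane:1.
Hana has the largest value, 137/14, making it the main broker — the node through which the most shortest paths run.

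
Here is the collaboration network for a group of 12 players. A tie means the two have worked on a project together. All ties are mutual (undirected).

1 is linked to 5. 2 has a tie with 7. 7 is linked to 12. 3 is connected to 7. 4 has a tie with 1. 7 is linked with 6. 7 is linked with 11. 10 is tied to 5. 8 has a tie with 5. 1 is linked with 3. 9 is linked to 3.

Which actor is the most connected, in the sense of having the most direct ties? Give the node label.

7

Degrees — 1:3, 2:1, 3:3, 4:1, 5:3, 6:1, 7:5, 8:1, 9:1, 10:1, 11:1, 12:1.
The maximum is 5, attained only by 7.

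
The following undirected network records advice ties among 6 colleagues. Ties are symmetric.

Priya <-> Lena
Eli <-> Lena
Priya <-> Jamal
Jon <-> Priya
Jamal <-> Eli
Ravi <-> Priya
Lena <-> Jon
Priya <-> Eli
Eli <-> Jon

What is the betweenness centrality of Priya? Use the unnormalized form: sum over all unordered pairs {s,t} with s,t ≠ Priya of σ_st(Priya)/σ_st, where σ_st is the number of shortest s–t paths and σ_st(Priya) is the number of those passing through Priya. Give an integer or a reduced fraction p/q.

5

Pairs whose geodesics pass through Priya — Lena–Jamal: 1/2; Lena–Ravi: 1; Eli–Ravi: 1; Jamal–Ravi: 1; Jamal–Jon: 1/2; Ravi–Jon: 1.
All other pairs contribute 0.
Summing the contributions gives betweenness(Priya) = 5.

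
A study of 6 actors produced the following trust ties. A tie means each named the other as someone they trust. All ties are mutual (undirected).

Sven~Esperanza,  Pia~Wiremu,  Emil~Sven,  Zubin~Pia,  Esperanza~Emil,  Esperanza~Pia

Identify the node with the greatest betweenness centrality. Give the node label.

Unnormalized betweenness of each node: Emil:0, Esperanza:6, Pia:7, Sven:0, Wiremu:0, Zubin:0.
Pia has the largest value, 7, making it the main broker — the node through which the most shortest paths run.

Pia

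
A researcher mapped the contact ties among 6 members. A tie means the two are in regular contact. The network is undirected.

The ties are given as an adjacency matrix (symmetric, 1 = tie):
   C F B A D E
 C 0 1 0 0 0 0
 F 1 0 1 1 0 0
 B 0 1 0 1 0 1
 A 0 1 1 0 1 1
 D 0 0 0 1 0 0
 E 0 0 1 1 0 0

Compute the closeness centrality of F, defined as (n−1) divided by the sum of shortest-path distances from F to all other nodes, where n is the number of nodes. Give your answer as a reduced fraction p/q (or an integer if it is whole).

5/7

Distances from F: A:1, B:1, C:1, D:2, E:2. Sum = 7.
n = 6, so closeness = 5/7.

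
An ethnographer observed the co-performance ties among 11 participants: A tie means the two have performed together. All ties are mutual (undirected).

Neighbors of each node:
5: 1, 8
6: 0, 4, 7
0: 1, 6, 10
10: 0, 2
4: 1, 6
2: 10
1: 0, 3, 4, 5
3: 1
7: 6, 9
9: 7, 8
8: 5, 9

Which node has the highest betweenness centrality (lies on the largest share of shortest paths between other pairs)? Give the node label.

Unnormalized betweenness of each node: 0:37/2, 1:39/2, 2:0, 3:0, 4:5/2, 5:8, 6:23/2, 7:6, 8:4, 9:3, 10:9.
1 has the largest value, 39/2, making it the main broker — the node through which the most shortest paths run.

1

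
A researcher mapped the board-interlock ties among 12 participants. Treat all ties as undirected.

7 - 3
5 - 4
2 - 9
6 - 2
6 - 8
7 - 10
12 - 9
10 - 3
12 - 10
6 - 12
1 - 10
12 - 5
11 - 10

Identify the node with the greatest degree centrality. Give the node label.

10

Degrees — 1:1, 2:2, 3:2, 4:1, 5:2, 6:3, 7:2, 8:1, 9:2, 10:5, 11:1, 12:4.
The maximum is 5, attained only by 10.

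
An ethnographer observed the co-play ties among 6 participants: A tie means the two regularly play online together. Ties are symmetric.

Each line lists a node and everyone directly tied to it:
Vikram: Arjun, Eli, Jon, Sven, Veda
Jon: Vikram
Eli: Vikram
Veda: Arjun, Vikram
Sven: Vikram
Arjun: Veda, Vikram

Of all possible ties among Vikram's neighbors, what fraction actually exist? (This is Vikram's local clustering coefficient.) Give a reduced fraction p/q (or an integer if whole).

Vikram's neighbors: Arjun, Eli, Jon, Sven, and Veda (k = 5).
Possible neighbor pairs: C(5,2) = 10. Edges among them: Arjun–Veda → e = 1.
Clustering(Vikram) = 1/10.

1/10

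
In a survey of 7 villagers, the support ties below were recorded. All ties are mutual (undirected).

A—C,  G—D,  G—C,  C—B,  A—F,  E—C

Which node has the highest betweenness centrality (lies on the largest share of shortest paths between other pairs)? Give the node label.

Unnormalized betweenness of each node: A:5, B:0, C:13, D:0, E:0, F:0, G:5.
C has the largest value, 13, making it the main broker — the node through which the most shortest paths run.

C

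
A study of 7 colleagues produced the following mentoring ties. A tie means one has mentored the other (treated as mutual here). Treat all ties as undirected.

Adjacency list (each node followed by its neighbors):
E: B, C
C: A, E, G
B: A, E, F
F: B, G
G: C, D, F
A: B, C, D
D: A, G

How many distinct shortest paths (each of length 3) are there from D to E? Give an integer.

3

The shortest distance is 3. The length-3 paths are: D–A–B–E; D–G–C–E; D–A–C–E.
That gives 3 distinct shortest paths.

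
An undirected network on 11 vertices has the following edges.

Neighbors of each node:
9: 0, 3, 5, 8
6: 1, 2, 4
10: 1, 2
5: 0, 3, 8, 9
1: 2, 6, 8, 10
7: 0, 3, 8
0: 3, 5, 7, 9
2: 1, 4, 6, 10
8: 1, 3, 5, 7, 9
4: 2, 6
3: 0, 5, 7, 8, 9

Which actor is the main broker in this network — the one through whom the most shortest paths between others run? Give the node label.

Unnormalized betweenness of each node: 0:2/3, 1:49/2, 2:5, 3:13/6, 4:0, 5:3/2, 6:7/2, 7:3/2, 8:77/3, 9:3/2, 10:0.
8 has the largest value, 77/3, making it the main broker — the node through which the most shortest paths run.

8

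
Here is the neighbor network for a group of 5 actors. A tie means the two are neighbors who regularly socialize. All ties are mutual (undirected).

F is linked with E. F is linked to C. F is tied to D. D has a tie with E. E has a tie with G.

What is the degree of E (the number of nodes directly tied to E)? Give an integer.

E is directly tied to D, F, and G. That is 3 neighbors, so the degree of E is 3.

3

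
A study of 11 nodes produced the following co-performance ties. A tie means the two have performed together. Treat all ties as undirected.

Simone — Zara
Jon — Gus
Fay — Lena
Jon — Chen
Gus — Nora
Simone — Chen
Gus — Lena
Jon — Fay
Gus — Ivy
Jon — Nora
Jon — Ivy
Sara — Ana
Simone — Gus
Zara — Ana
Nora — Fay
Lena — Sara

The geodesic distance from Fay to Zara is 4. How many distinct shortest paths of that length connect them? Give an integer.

5

The shortest distance is 4. The length-4 paths are: Fay–Lena–Sara–Ana–Zara; Fay–Jon–Chen–Simone–Zara; Fay–Lena–Gus–Simone–Zara; Fay–Nora–Gus–Simone–Zara; Fay–Jon–Gus–Simone–Zara.
That gives 5 distinct shortest paths.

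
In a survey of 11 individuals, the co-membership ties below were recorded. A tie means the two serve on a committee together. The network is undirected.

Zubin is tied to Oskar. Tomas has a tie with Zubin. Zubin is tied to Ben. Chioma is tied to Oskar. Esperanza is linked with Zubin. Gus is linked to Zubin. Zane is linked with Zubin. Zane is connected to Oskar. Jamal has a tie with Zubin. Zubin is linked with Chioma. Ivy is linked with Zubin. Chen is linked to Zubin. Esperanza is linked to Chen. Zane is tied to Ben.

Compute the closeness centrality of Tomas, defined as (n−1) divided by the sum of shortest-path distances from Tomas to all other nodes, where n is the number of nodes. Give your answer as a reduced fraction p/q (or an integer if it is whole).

Distances from Tomas: Ben:2, Chen:2, Chioma:2, Esperanza:2, Gus:2, Ivy:2, Jamal:2, Oskar:2, Zane:2, Zubin:1. Sum = 19.
n = 11, so closeness = 10/19.

10/19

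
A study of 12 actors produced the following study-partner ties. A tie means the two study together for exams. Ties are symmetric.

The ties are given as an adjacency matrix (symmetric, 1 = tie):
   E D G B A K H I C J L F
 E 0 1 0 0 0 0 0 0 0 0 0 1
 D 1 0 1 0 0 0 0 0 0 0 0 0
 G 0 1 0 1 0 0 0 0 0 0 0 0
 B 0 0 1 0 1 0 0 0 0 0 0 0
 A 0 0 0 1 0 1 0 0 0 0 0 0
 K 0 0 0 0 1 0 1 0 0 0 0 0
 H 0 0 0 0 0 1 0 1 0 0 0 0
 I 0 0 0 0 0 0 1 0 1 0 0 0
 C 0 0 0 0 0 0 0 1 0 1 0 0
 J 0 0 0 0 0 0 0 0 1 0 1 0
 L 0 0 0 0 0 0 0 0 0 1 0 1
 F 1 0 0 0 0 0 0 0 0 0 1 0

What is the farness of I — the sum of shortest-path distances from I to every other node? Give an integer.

Distances from I: A:3, B:4, C:1, D:6, E:5, F:4, G:5, H:1, J:2, K:2, L:3.
Sum = 3 + 4 + 1 + 6 + 5 + 4 + 5 + 1 + 2 + 2 + 3 = 36.

36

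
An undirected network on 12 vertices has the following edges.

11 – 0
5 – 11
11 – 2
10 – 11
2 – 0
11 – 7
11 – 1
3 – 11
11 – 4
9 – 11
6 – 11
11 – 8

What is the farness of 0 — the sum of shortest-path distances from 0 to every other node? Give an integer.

Distances from 0: 1:2, 2:1, 3:2, 4:2, 5:2, 6:2, 7:2, 8:2, 9:2, 10:2, 11:1.
Sum = 2 + 1 + 2 + 2 + 2 + 2 + 2 + 2 + 2 + 2 + 1 = 20.

20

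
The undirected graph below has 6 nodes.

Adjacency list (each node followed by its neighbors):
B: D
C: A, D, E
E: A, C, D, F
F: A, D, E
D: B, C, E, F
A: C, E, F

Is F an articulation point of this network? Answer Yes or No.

Even without F, every remaining node can still reach every other (the residual graph is connected), so F is not a cut vertex.

No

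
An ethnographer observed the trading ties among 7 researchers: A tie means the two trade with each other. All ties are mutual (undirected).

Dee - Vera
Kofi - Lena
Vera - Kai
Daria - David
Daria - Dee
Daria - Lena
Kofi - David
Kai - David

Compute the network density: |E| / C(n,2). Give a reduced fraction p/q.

8/21

There are 8 edges and 7 nodes, so the maximum possible is C(7,2) = 21.
Density = 8/21.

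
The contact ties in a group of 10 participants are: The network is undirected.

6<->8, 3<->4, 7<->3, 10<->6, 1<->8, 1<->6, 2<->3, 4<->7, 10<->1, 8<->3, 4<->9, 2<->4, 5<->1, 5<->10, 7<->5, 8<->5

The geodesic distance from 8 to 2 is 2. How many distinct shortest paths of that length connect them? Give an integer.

1

The shortest distance is 2, and the only length-2 path is 8–3–2. So there is exactly 1 shortest path.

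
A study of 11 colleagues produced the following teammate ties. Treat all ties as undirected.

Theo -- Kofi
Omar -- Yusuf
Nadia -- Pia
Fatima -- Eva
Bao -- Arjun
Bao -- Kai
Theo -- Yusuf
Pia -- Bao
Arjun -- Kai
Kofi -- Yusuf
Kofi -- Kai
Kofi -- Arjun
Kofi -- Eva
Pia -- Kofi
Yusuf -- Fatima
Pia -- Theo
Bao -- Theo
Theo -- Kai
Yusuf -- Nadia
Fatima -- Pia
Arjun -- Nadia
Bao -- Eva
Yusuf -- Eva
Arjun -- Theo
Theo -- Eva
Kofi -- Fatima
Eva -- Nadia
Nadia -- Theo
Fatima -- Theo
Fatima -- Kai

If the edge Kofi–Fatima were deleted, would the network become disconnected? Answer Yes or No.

Even without that edge, Kofi still reaches Fatima via Kofi – Theo – Fatima, so the network stays connected. Not a bridge.

No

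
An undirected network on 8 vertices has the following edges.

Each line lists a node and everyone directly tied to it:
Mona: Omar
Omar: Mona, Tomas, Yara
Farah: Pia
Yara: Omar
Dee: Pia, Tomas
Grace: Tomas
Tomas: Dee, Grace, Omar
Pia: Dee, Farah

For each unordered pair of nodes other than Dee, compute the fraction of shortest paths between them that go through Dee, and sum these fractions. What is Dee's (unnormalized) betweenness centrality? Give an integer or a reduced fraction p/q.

Pairs whose geodesics pass through Dee — Omar–Farah: 1; Omar–Pia: 1; Farah–Grace: 1; Farah–Yara: 1; Farah–Tomas: 1; Farah–Mona: 1; Pia–Grace: 1; Pia–Yara: 1; Pia–Tomas: 1; Pia–Mona: 1.
All other pairs contribute 0.
Summing the contributions gives betweenness(Dee) = 10.

10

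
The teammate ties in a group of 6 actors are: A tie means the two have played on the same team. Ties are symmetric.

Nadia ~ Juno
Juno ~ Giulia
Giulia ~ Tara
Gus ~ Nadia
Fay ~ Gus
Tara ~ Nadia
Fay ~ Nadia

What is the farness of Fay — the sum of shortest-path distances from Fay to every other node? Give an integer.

9

Distances from Fay: Giulia:3, Gus:1, Juno:2, Nadia:1, Tara:2.
Sum = 3 + 1 + 2 + 1 + 2 = 9.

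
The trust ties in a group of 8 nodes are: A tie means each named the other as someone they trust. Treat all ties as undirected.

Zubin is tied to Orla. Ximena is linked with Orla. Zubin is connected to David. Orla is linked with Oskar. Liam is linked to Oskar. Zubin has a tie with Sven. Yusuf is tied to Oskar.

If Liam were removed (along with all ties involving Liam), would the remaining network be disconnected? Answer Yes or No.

No

Even without Liam, every remaining node can still reach every other (the residual graph is connected), so Liam is not a cut vertex.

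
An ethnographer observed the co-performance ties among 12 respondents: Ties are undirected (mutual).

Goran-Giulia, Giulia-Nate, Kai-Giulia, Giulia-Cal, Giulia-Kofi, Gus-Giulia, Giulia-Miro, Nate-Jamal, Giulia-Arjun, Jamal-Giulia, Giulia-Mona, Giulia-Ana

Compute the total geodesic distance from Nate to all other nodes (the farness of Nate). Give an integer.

20

Distances from Nate: Ana:2, Arjun:2, Cal:2, Giulia:1, Goran:2, Gus:2, Jamal:1, Kai:2, Kofi:2, Miro:2, Mona:2.
Sum = 2 + 2 + 2 + 1 + 2 + 2 + 1 + 2 + 2 + 2 + 2 = 20.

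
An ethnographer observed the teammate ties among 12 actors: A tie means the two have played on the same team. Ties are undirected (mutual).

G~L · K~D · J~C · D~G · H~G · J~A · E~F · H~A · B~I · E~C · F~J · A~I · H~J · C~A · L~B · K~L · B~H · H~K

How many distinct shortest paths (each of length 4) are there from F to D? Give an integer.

The shortest distance is 4. The length-4 paths are: F–J–H–K–D; F–J–H–G–D.
That gives 2 distinct shortest paths.

2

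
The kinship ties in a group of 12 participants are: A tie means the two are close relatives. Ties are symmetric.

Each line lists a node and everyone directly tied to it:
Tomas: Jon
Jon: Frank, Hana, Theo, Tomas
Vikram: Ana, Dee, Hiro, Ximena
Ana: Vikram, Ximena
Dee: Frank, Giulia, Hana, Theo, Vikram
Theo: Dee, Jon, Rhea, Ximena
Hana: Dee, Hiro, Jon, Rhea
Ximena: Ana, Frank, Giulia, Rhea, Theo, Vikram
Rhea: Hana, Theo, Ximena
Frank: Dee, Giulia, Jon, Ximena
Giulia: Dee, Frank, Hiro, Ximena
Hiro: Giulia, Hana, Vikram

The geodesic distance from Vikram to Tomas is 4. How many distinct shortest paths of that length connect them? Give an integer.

The shortest distance is 4. The length-4 paths are: Vikram–Dee–Hana–Jon–Tomas; Vikram–Hiro–Hana–Jon–Tomas; Vikram–Ximena–Theo–Jon–Tomas; Vikram–Dee–Theo–Jon–Tomas; Vikram–Ximena–Frank–Jon–Tomas; Vikram–Dee–Frank–Jon–Tomas.
That gives 6 distinct shortest paths.

6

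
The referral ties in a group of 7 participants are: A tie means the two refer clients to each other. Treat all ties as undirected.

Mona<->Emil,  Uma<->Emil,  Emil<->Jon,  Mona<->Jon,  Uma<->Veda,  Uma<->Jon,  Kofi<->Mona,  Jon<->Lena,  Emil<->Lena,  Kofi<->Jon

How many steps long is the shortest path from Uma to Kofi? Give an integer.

One shortest route is Uma – Jon – Kofi, which uses 2 edges, and Uma and Kofi are not directly tied, so nothing shorter exists. So d(Uma,Kofi) = 2.

2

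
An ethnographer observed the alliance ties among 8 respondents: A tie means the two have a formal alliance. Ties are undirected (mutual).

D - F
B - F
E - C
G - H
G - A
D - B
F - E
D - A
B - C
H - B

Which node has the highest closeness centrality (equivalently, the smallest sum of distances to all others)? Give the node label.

B

Farness (sum of distances to all others) for each node — A:14, B:10, C:14, D:11, E:16, F:12, G:16, H:13.
The smallest farness is 10, for B, so B has the highest closeness.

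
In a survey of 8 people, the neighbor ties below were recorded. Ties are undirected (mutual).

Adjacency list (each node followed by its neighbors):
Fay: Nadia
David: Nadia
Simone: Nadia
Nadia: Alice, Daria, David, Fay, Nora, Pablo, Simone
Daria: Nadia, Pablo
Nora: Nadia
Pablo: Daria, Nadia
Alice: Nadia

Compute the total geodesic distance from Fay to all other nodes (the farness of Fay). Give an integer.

13

Distances from Fay: Alice:2, Daria:2, David:2, Nadia:1, Nora:2, Pablo:2, Simone:2.
Sum = 2 + 2 + 2 + 1 + 2 + 2 + 2 = 13.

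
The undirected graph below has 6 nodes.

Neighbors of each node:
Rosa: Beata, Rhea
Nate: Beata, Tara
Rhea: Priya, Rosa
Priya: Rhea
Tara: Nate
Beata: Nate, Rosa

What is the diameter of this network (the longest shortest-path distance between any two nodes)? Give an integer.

5

Eccentricity of each node (its greatest distance to any other): Beata:3, Nate:4, Priya:5, Rhea:4, Rosa:3, Tara:5.
The maximum eccentricity is 5, realized for instance by the pair Priya–Tara via Priya – Rhea – Rosa – Beata – Nate – Tara. So the diameter is 5.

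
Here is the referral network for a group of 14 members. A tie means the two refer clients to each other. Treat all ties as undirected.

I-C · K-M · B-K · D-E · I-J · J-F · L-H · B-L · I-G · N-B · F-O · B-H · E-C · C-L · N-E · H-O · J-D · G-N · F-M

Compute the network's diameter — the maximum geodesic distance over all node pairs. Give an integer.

4

Eccentricity of each node (its greatest distance to any other): B:4, C:4, D:4, E:4, F:4, G:4, H:4, I:4, J:4, K:4, L:3, M:4, N:4, O:4.
The maximum eccentricity is 4, realized for instance by the pair K–D via K – M – F – J – D. So the diameter is 4.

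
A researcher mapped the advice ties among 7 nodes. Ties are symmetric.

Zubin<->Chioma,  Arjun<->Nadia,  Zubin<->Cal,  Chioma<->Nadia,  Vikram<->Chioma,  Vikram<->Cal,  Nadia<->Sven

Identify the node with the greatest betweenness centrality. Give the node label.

Unnormalized betweenness of each node: Arjun:0, Cal:1/2, Chioma:19/2, Nadia:9, Sven:0, Vikram:2, Zubin:2.
Chioma has the largest value, 19/2, making it the main broker — the node through which the most shortest paths run.

Chioma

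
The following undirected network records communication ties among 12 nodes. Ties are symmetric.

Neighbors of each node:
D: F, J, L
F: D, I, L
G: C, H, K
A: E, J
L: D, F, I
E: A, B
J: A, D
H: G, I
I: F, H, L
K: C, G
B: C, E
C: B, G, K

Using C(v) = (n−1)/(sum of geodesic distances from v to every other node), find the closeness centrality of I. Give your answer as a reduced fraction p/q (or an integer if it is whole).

Distances from I: A:4, B:4, C:3, D:2, E:5, F:1, G:2, H:1, J:3, K:3, L:1. Sum = 29.
n = 12, so closeness = 11/29.

11/29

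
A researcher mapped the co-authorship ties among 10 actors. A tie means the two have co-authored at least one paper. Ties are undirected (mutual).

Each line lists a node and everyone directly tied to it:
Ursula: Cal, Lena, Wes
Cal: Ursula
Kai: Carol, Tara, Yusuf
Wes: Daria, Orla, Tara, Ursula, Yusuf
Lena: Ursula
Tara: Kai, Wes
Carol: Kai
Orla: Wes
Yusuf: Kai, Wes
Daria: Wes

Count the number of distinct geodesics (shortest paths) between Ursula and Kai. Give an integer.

The shortest distance is 3. The length-3 paths are: Ursula–Wes–Tara–Kai; Ursula–Wes–Yusuf–Kai.
That gives 2 distinct shortest paths.

2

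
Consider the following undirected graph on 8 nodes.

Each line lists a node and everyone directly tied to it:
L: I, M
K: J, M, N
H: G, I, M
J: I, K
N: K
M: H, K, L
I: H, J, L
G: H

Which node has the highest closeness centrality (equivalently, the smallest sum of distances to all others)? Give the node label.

M

Farness (sum of distances to all others) for each node — G:18, H:12, I:12, J:13, K:12, L:14, M:11, N:18.
The smallest farness is 11, for M, so M has the highest closeness.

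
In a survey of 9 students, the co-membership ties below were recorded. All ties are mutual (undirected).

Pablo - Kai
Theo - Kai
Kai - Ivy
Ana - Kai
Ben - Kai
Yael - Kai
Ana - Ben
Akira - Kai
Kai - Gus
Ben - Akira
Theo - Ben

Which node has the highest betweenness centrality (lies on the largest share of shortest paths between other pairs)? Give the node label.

Kai

Unnormalized betweenness of each node: Akira:0, Ana:0, Ben:3/2, Gus:0, Ivy:0, Kai:47/2, Pablo:0, Theo:0, Yael:0.
Kai has the largest value, 47/2, making it the main broker — the node through which the most shortest paths run.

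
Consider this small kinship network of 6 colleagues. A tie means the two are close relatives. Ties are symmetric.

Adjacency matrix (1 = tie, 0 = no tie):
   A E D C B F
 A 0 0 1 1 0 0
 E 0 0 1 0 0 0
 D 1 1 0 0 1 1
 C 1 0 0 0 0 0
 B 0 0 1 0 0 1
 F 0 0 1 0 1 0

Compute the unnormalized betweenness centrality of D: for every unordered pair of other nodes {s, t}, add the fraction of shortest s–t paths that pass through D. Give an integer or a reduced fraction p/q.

8

Pairs whose geodesics pass through D — A–E: 1; A–B: 1; A–F: 1; E–C: 1; E–B: 1; E–F: 1; C–B: 1; C–F: 1.
All other pairs contribute 0.
Summing the contributions gives betweenness(D) = 8.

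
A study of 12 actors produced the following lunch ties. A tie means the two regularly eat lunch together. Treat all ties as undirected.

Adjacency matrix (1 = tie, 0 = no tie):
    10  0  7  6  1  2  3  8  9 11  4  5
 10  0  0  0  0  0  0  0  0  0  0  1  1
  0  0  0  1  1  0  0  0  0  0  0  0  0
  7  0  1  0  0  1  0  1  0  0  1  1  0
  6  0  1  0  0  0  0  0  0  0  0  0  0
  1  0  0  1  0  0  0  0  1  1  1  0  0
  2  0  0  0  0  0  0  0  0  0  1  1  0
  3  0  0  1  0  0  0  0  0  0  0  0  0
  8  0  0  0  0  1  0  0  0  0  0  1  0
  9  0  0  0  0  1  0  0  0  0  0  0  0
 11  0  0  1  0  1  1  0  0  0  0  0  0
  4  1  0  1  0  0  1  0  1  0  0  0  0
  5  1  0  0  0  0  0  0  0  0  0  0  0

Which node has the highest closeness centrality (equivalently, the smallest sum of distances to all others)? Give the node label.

Farness (sum of distances to all others) for each node — 0:26, 1:22, 2:26, 3:28, 4:20, 5:38, 6:36, 7:18, 8:25, 9:32, 10:28, 11:23.
The smallest farness is 18, for 7, so 7 has the highest closeness.

7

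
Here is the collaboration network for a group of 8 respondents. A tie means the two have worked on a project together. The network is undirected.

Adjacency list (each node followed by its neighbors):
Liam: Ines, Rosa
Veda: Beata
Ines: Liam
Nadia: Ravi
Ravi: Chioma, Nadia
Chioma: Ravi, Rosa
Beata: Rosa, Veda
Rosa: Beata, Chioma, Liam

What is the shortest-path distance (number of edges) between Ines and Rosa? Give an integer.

2

One shortest route is Ines – Liam – Rosa, which uses 2 edges, and Ines and Rosa are not directly tied, so nothing shorter exists. So d(Ines,Rosa) = 2.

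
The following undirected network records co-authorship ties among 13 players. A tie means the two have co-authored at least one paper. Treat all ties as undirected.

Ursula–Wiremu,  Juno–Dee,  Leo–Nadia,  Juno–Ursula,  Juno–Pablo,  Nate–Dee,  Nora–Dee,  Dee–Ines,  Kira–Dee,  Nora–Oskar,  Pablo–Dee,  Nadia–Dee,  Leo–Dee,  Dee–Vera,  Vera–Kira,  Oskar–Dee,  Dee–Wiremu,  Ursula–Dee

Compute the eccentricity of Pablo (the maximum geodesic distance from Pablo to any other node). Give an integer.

2

Distances from Pablo: Dee:1, Ines:2, Juno:1, Kira:2, Leo:2, Nadia:2, Nate:2, Nora:2, Oskar:2, Ursula:2, Vera:2, Wiremu:2.
The largest is 2 (to Nate, Vera, Leo, Wiremu, Nadia, Ursula, Oskar, Ines, Kira, and Nora), so the eccentricity of Pablo is 2.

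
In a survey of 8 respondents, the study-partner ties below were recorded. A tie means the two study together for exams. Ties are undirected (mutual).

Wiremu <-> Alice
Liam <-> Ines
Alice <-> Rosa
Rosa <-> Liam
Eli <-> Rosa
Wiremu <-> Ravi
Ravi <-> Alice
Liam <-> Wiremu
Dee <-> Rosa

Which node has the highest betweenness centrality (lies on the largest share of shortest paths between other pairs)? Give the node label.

Rosa

Unnormalized betweenness of each node: Alice:9/2, Dee:0, Eli:0, Ines:0, Liam:15/2, Ravi:0, Rosa:12, Wiremu:3.
Rosa has the largest value, 12, making it the main broker — the node through which the most shortest paths run.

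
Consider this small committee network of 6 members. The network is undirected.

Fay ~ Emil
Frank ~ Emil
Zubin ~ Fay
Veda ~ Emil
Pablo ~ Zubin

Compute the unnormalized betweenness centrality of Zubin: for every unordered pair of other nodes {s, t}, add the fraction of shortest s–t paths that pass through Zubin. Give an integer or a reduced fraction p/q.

4

Pairs whose geodesics pass through Zubin — Emil–Pablo: 1; Frank–Pablo: 1; Veda–Pablo: 1; Fay–Pablo: 1.
All other pairs contribute 0.
Summing the contributions gives betweenness(Zubin) = 4.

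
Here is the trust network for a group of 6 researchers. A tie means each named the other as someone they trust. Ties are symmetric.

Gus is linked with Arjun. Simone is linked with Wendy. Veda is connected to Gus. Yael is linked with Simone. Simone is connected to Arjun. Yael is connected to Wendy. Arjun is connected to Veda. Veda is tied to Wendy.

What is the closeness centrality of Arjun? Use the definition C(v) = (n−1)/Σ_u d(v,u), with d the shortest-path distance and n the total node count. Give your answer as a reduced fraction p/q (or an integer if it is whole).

Distances from Arjun: Gus:1, Simone:1, Veda:1, Wendy:2, Yael:2. Sum = 7.
n = 6, so closeness = 5/7.

5/7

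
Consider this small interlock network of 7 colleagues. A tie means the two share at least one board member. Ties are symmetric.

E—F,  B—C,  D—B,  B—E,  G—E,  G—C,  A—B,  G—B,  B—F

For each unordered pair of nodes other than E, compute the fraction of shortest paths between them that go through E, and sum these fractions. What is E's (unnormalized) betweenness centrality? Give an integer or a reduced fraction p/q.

1/2

Pairs whose geodesics pass through E — G–F: 1/2.
All other pairs contribute 0.
Summing the contributions gives betweenness(E) = 1/2.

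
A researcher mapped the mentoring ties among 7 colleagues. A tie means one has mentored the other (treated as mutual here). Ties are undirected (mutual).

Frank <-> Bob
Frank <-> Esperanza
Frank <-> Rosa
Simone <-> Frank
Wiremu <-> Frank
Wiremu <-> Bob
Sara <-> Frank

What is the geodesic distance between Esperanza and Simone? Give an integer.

2

One shortest route is Esperanza – Frank – Simone, which uses 2 edges, and Esperanza and Simone are not directly tied, so nothing shorter exists. So d(Esperanza,Simone) = 2.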